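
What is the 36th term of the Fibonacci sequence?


Sequence: 1, 1, 2, 3, 5, 8, 13, 21, 34, 55, 89, 144, 233, 377, 610, 987, 1597, 2584, 4181, 6765, 10946, 17711, 28657, 46368, 75025, 121393, 196418, 317811, 514229, 832040, 1346269, 2178309, 3524578, 5702887, 9227465, 14930352
F(36) = 14930352


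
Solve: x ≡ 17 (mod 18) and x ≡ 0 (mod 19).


M = 18*19 = 342
M1 = M/18 = 19, M2 = M/19 = 18
M1^(-1) mod 18 = 1, M2^(-1) mod 19 = 18
x = 17*19*1 + 0*18*18 = 323
323 mod 342 = 323
Check: 323 mod 18 = 17 ✓, 323 mod 19 = 0 ✓

x ≡ 323 (mod 342)


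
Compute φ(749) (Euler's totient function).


749 = 7 × 107
Prime factors: 7, 107
φ(749) = 749 × (1-1/7) × (1-1/107)
= 749 × 6/7 × 106/107 = 636

φ(749) = 636


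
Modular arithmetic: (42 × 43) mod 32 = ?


42 × 43 = 1806
1806 mod 32 = 14


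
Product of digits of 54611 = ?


5 × 4 × 6 × 1 × 1 = 120


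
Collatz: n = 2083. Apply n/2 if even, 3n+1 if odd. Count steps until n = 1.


2083 → 6250 → 3125 → 9376 → 4688 → 2344 → 1172 → 586 → 293 → 880 → 440 → 220 → 110 → 55 → 166 → 83 → 250 → 125 → 376 → 188 → 94 → 47 → 142 → 71 → 214 → 107 → 322 → 161 → 484 → 242 → 121 → 364 → 182 → 91 → 274 → 137 → 412 → 206 → 103 → 310 → 155 → 466 → 233 → 700 → 350 → 175 → 526 → 263 → 790 → 395 → 1186 → 593 → 1780 → 890 → 445 → 1336 → 668 → 334 → 167 → 502 → 251 → 754 → 377 → 1132 → 566 → 283 → 850 → 425 → 1276 → 638 → 319 → 958 → 479 → 1438 → 719 → 2158 → 1079 → 3238 → 1619 → 4858 → 2429 → 7288 → 3644 → 1822 → 911 → 2734 → 1367 → 4102 → 2051 → 6154 → 3077 → 9232 → 4616 → 2308 → 1154 → 577 → 1732 → 866 → 433 → 1300 → 650 → 325 → 976 → 488 → 244 → 122 → 61 → 184 → 92 → 46 → 23 → 70 → 35 → 106 → 53 → 160 → 80 → 40 → 20 → 10 → 5 → 16 → 8 → 4 → 2 → 1
Total steps = 125

125 steps


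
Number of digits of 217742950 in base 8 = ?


217742950 in base 8 = 1476477146
Number of digits = 10

10 digits (base 8)


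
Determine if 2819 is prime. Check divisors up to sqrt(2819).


Check divisors up to sqrt(2819) = 53.0943
No divisors found.
2819 is prime.

Yes, 2819 is prime


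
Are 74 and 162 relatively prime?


Euclidean algorithm:
162 = 2 * 74 + 14
74 = 5 * 14 + 4
14 = 3 * 4 + 2
4 = 2 * 2 + 0
GCD(74, 162) = 2

No, not coprime (GCD = 2)


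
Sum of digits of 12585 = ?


1 + 2 + 5 + 8 + 5 = 21


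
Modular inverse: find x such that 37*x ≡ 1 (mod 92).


Use the extended Euclidean algorithm on (92, 37); each row r = 92*s + 37*t:
r=92, s=1, t=0
r=37, s=0, t=1
q=2: r=18, s=1, t=-2   [92*(1) + 37*(-2) = 18]
q=2: r=1, s=-2, t=5   [92*(-2) + 37*(5) = 1]
q=18: r=0, s=37, t=-92   [92*(37) + 37*(-92) = 0]
GCD = 1 with t = 5, so 37*(5) ≡ 1 (mod 92)
Inverse = 5 mod 92 = 5
Check: 37 * 5 = 185 ≡ 1 (mod 92)

37^(-1) ≡ 5 (mod 92)


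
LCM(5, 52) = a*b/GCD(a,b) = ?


GCD(5, 52) = 1
LCM = 5*52/1 = 260/1 = 260

LCM = 260


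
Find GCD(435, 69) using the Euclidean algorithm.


435 = 6 * 69 + 21
69 = 3 * 21 + 6
21 = 3 * 6 + 3
6 = 2 * 3 + 0
GCD = 3


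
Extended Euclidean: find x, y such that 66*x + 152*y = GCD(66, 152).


Tabular extended Euclidean (each row: r = 66*s + 152*t):
r=66, s=1, t=0
r=152, s=0, t=1
q=0: r=66, s=1, t=0   [66*(1) + 152*(0) = 66]
q=2: r=20, s=-2, t=1   [66*(-2) + 152*(1) = 20]
q=3: r=6, s=7, t=-3   [66*(7) + 152*(-3) = 6]
q=3: r=2, s=-23, t=10   [66*(-23) + 152*(10) = 2]
q=3: r=0, s=76, t=-33   [66*(76) + 152*(-33) = 0]
GCD = 2; from the row with r=2: x=-23, y=10
Check: 66*(-23) + 152*(10) = -1518 + 1520 = 2

GCD = 2, x = -23, y = 10


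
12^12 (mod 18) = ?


12^1 mod 18 = 12
12^2 mod 18 = 0
12^3 mod 18 = 0
12^4 mod 18 = 0
12^5 mod 18 = 0
12^6 mod 18 = 0
12^7 mod 18 = 0
12^8 mod 18 = 0
12^9 mod 18 = 0
12^10 mod 18 = 0
12^11 mod 18 = 0
12^12 mod 18 = 0


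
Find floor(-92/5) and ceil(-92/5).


-92/5 = -18.4000
floor = -19
ceil = -18

floor = -19, ceil = -18


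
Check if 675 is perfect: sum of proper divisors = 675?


Proper divisors of 675: 1, 3, 5, 9, 15, 25, 27, 45, 75, 135, 225
Sum = 1 + 3 + 5 + 9 + 15 + 25 + 27 + 45 + 75 + 135 + 225 = 565

No, 675 is not perfect (565 ≠ 675)


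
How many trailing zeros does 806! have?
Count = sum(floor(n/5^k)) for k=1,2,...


floor(806/5) = 161
floor(806/25) = 32
floor(806/125) = 6
floor(806/625) = 1
Total = 200

200 trailing zeros


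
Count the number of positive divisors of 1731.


1731 = 3^1 × 577^1
d(1731) = (1+1) × (1+1) = 4

4 divisors


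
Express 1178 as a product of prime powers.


1178 / 2 = 589
589 / 19 = 31
31 / 31 = 1
1178 = 2 × 19 × 31


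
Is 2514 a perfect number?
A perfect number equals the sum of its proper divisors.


Proper divisors of 2514: 1, 2, 3, 6, 419, 838, 1257
Sum = 1 + 2 + 3 + 6 + 419 + 838 + 1257 = 2526

No, 2514 is not perfect (2526 ≠ 2514)


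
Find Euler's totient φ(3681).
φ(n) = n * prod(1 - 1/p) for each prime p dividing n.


3681 = 3^2 × 409
Prime factors: 3, 409
φ(3681) = 3681 × (1-1/3) × (1-1/409)
= 3681 × 2/3 × 408/409 = 2448

φ(3681) = 2448


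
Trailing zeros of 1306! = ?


floor(1306/5) = 261
floor(1306/25) = 52
floor(1306/125) = 10
floor(1306/625) = 2
Total = 325

325 trailing zeros


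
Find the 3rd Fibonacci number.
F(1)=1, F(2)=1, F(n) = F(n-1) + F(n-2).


Sequence: 1, 1, 2
F(3) = 2


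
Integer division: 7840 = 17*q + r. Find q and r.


7840 = 17 * 461 + 3
Check: 7837 + 3 = 7840

q = 461, r = 3


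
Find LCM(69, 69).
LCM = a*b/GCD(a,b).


GCD(69, 69) = 69
LCM = 69*69/69 = 4761/69 = 69

LCM = 69


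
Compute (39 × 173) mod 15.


39 × 173 = 6747
6747 mod 15 = 12


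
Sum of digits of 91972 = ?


9 + 1 + 9 + 7 + 2 = 28


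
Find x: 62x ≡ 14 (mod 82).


GCD(62, 82) = 2 divides 14
Divide: 31x ≡ 7 (mod 41)
x ≡ 28 (mod 41)


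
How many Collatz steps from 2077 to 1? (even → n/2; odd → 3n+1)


2077 → 6232 → 3116 → 1558 → 779 → 2338 → 1169 → 3508 → 1754 → 877 → 2632 → 1316 → 658 → 329 → 988 → 494 → 247 → 742 → 371 → 1114 → 557 → 1672 → 836 → 418 → 209 → 628 → 314 → 157 → 472 → 236 → 118 → 59 → 178 → 89 → 268 → 134 → 67 → 202 → 101 → 304 → 152 → 76 → 38 → 19 → 58 → 29 → 88 → 44 → 22 → 11 → 34 → 17 → 52 → 26 → 13 → 40 → 20 → 10 → 5 → 16 → 8 → 4 → 2 → 1
Total steps = 63

63 steps


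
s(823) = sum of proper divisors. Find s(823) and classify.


Proper divisors: 1
Sum = 1 = 1
1 < 823 → deficient

s(823) = 1 (deficient)


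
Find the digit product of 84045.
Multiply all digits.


8 × 4 × 0 × 4 × 5 = 0


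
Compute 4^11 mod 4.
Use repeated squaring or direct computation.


4^1 mod 4 = 0
4^2 mod 4 = 0
4^3 mod 4 = 0
4^4 mod 4 = 0
4^5 mod 4 = 0
4^6 mod 4 = 0
4^7 mod 4 = 0
4^8 mod 4 = 0
4^9 mod 4 = 0
4^10 mod 4 = 0
4^11 mod 4 = 0


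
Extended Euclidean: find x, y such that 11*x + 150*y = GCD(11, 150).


Tabular extended Euclidean (each row: r = 11*s + 150*t):
r=11, s=1, t=0
r=150, s=0, t=1
q=0: r=11, s=1, t=0   [11*(1) + 150*(0) = 11]
q=13: r=7, s=-13, t=1   [11*(-13) + 150*(1) = 7]
q=1: r=4, s=14, t=-1   [11*(14) + 150*(-1) = 4]
q=1: r=3, s=-27, t=2   [11*(-27) + 150*(2) = 3]
q=1: r=1, s=41, t=-3   [11*(41) + 150*(-3) = 1]
q=3: r=0, s=-150, t=11   [11*(-150) + 150*(11) = 0]
GCD = 1; from the row with r=1: x=41, y=-3
Check: 11*(41) + 150*(-3) = 451 - 450 = 1

GCD = 1, x = 41, y = -3


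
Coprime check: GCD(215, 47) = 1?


Euclidean algorithm:
215 = 4 * 47 + 27
47 = 1 * 27 + 20
27 = 1 * 20 + 7
20 = 2 * 7 + 6
7 = 1 * 6 + 1
6 = 6 * 1 + 0
GCD(215, 47) = 1

Yes, coprime (GCD = 1)


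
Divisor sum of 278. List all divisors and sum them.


Divisors of 278: 1, 2, 139, 278
Sum = 1 + 2 + 139 + 278 = 420

σ(278) = 420


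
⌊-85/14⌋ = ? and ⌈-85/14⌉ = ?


-85/14 = -6.0714
floor = -7
ceil = -6

floor = -7, ceil = -6


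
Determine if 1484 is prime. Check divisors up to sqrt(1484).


1484 / 2 = 742 (exact division)
1484 is NOT prime.

No, 1484 is not prime


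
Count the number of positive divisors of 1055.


1055 = 5^1 × 211^1
d(1055) = (1+1) × (1+1) = 4

4 divisors


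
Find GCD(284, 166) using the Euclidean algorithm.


284 = 1 * 166 + 118
166 = 1 * 118 + 48
118 = 2 * 48 + 22
48 = 2 * 22 + 4
22 = 5 * 4 + 2
4 = 2 * 2 + 0
GCD = 2


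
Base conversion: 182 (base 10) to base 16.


182 (base 10) = 182 (decimal)
182 (decimal) = B6 (base 16)


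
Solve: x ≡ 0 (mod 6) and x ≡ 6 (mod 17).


M = 6*17 = 102
M1 = M/6 = 17, M2 = M/17 = 6
M1^(-1) mod 6 = 5, M2^(-1) mod 17 = 3
x = 0*17*5 + 6*6*3 = 108
108 mod 102 = 6
Check: 6 mod 6 = 0 ✓, 6 mod 17 = 6 ✓

x ≡ 6 (mod 102)


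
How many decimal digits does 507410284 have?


507410284 has 9 digits in base 10
floor(log10(507410284)) + 1 = floor(8.7054) + 1 = 9

9 digits (base 10)


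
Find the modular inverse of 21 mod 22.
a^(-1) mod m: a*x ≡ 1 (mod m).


Use the extended Euclidean algorithm on (22, 21); each row r = 22*s + 21*t:
r=22, s=1, t=0
r=21, s=0, t=1
q=1: r=1, s=1, t=-1   [22*(1) + 21*(-1) = 1]
q=21: r=0, s=-21, t=22   [22*(-21) + 21*(22) = 0]
GCD = 1 with t = -1, so 21*(-1) ≡ 1 (mod 22)
Inverse = -1 mod 22 = 21
Check: 21 * 21 = 441 ≡ 1 (mod 22)

21^(-1) ≡ 21 (mod 22)


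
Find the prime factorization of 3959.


3959 / 37 = 107
107 / 107 = 1
3959 = 37 × 107


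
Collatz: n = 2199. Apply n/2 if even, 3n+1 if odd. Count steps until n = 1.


2199 → 6598 → 3299 → 9898 → 4949 → 14848 → 7424 → 3712 → 1856 → 928 → 464 → 232 → 116 → 58 → 29 → 88 → 44 → 22 → 11 → 34 → 17 → 52 → 26 → 13 → 40 → 20 → 10 → 5 → 16 → 8 → 4 → 2 → 1
Total steps = 32

32 steps


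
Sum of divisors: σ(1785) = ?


Divisors of 1785: 1, 3, 5, 7, 15, 17, 21, 35, 51, 85, 105, 119, 255, 357, 595, 1785
Sum = 1 + 3 + 5 + 7 + 15 + 17 + 21 + 35 + 51 + 85 + 105 + 119 + 255 + 357 + 595 + 1785 = 3456

σ(1785) = 3456


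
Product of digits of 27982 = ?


2 × 7 × 9 × 8 × 2 = 2016


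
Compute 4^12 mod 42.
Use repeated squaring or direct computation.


4^1 mod 42 = 4
4^2 mod 42 = 16
4^3 mod 42 = 22
4^4 mod 42 = 4
4^5 mod 42 = 16
4^6 mod 42 = 22
4^7 mod 42 = 4
4^8 mod 42 = 16
4^9 mod 42 = 22
4^10 mod 42 = 4
4^11 mod 42 = 16
4^12 mod 42 = 22


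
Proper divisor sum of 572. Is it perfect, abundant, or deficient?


Proper divisors: 1, 2, 4, 11, 13, 22, 26, 44, 52, 143, 286
Sum = 1 + 2 + 4 + 11 + 13 + 22 + 26 + 44 + 52 + 143 + 286 = 604
604 > 572 → abundant

s(572) = 604 (abundant)


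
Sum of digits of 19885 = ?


1 + 9 + 8 + 8 + 5 = 31


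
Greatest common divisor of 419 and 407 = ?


419 = 1 * 407 + 12
407 = 33 * 12 + 11
12 = 1 * 11 + 1
11 = 11 * 1 + 0
GCD = 1


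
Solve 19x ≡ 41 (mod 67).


GCD(19, 67) = 1, unique solution
a^(-1) mod 67 = 60
x = 60 * 41 mod 67 = 48

x ≡ 48 (mod 67)


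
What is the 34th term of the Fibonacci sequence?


Sequence: 1, 1, 2, 3, 5, 8, 13, 21, 34, 55, 89, 144, 233, 377, 610, 987, 1597, 2584, 4181, 6765, 10946, 17711, 28657, 46368, 75025, 121393, 196418, 317811, 514229, 832040, 1346269, 2178309, 3524578, 5702887
F(34) = 5702887


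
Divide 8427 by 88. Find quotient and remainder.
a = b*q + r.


8427 = 88 * 95 + 67
Check: 8360 + 67 = 8427

q = 95, r = 67


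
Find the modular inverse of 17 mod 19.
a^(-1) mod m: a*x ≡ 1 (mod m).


Use the extended Euclidean algorithm on (19, 17); each row r = 19*s + 17*t:
r=19, s=1, t=0
r=17, s=0, t=1
q=1: r=2, s=1, t=-1   [19*(1) + 17*(-1) = 2]
q=8: r=1, s=-8, t=9   [19*(-8) + 17*(9) = 1]
q=2: r=0, s=17, t=-19   [19*(17) + 17*(-19) = 0]
GCD = 1 with t = 9, so 17*(9) ≡ 1 (mod 19)
Inverse = 9 mod 19 = 9
Check: 17 * 9 = 153 ≡ 1 (mod 19)

17^(-1) ≡ 9 (mod 19)


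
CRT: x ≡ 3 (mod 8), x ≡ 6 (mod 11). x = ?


M = 8*11 = 88
M1 = M/8 = 11, M2 = M/11 = 8
M1^(-1) mod 8 = 3, M2^(-1) mod 11 = 7
x = 3*11*3 + 6*8*7 = 435
435 mod 88 = 83
Check: 83 mod 8 = 3 ✓, 83 mod 11 = 6 ✓

x ≡ 83 (mod 88)


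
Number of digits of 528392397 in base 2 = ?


528392397 in base 2 = 11111011111101010000011001101
Number of digits = 29

29 digits (base 2)


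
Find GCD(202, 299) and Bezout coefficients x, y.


Tabular extended Euclidean (each row: r = 202*s + 299*t):
r=202, s=1, t=0
r=299, s=0, t=1
q=0: r=202, s=1, t=0   [202*(1) + 299*(0) = 202]
q=1: r=97, s=-1, t=1   [202*(-1) + 299*(1) = 97]
q=2: r=8, s=3, t=-2   [202*(3) + 299*(-2) = 8]
q=12: r=1, s=-37, t=25   [202*(-37) + 299*(25) = 1]
q=8: r=0, s=299, t=-202   [202*(299) + 299*(-202) = 0]
GCD = 1; from the row with r=1: x=-37, y=25
Check: 202*(-37) + 299*(25) = -7474 + 7475 = 1

GCD = 1, x = -37, y = 25


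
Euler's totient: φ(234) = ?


234 = 2 × 3^2 × 13
Prime factors: 2, 3, 13
φ(234) = 234 × (1-1/2) × (1-1/3) × (1-1/13)
= 234 × 1/2 × 2/3 × 12/13 = 72

φ(234) = 72


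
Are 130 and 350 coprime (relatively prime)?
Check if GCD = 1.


Euclidean algorithm:
350 = 2 * 130 + 90
130 = 1 * 90 + 40
90 = 2 * 40 + 10
40 = 4 * 10 + 0
GCD(130, 350) = 10

No, not coprime (GCD = 10)


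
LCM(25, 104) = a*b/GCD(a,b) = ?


GCD(25, 104) = 1
LCM = 25*104/1 = 2600/1 = 2600

LCM = 2600


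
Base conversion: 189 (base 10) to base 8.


189 (base 10) = 189 (decimal)
189 (decimal) = 275 (base 8)


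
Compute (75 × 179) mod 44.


75 × 179 = 13425
13425 mod 44 = 5


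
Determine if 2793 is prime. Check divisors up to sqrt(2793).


2793 / 3 = 931 (exact division)
2793 is NOT prime.

No, 2793 is not prime


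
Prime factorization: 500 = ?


500 / 2 = 250
250 / 2 = 125
125 / 5 = 25
25 / 5 = 5
5 / 5 = 1
500 = 2^2 × 5^3


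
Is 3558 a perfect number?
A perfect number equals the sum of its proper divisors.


Proper divisors of 3558: 1, 2, 3, 6, 593, 1186, 1779
Sum = 1 + 2 + 3 + 6 + 593 + 1186 + 1779 = 3570

No, 3558 is not perfect (3570 ≠ 3558)


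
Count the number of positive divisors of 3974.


3974 = 2^1 × 1987^1
d(3974) = (1+1) × (1+1) = 4

4 divisors


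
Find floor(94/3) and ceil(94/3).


94/3 = 31.3333
floor = 31
ceil = 32

floor = 31, ceil = 32


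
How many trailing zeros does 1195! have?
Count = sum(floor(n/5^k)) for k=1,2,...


floor(1195/5) = 239
floor(1195/25) = 47
floor(1195/125) = 9
floor(1195/625) = 1
Total = 296

296 trailing zeros


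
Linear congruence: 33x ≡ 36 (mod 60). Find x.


GCD(33, 60) = 3 divides 36
Divide: 11x ≡ 12 (mod 20)
x ≡ 12 (mod 20)


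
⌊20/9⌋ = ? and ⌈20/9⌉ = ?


20/9 = 2.2222
floor = 2
ceil = 3

floor = 2, ceil = 3


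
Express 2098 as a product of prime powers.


2098 / 2 = 1049
1049 / 1049 = 1
2098 = 2 × 1049


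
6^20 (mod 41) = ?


6^1 mod 41 = 6
6^2 mod 41 = 36
6^3 mod 41 = 11
6^4 mod 41 = 25
6^5 mod 41 = 27
6^6 mod 41 = 39
6^7 mod 41 = 29
6^8 mod 41 = 10
6^9 mod 41 = 19
6^10 mod 41 = 32
6^11 mod 41 = 28
6^12 mod 41 = 4
6^13 mod 41 = 24
6^14 mod 41 = 21
6^15 mod 41 = 3
6^16 mod 41 = 18
6^17 mod 41 = 26
6^18 mod 41 = 33
6^19 mod 41 = 34
6^20 mod 41 = 40


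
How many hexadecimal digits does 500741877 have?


500741877 in base 16 = 1DD8B6F5
Number of digits = 8

8 digits (base 16)


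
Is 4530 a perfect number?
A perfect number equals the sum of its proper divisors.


Proper divisors of 4530: 1, 2, 3, 5, 6, 10, 15, 30, 151, 302, 453, 755, 906, 1510, 2265
Sum = 1 + 2 + 3 + 5 + 6 + 10 + 15 + 30 + 151 + 302 + 453 + 755 + 906 + 1510 + 2265 = 6414

No, 4530 is not perfect (6414 ≠ 4530)


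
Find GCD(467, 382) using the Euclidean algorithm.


467 = 1 * 382 + 85
382 = 4 * 85 + 42
85 = 2 * 42 + 1
42 = 42 * 1 + 0
GCD = 1


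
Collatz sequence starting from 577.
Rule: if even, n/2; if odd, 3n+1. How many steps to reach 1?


577 → 1732 → 866 → 433 → 1300 → 650 → 325 → 976 → 488 → 244 → 122 → 61 → 184 → 92 → 46 → 23 → 70 → 35 → 106 → 53 → 160 → 80 → 40 → 20 → 10 → 5 → 16 → 8 → 4 → 2 → 1
Total steps = 30

30 steps


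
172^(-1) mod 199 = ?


Use the extended Euclidean algorithm on (199, 172); each row r = 199*s + 172*t:
r=199, s=1, t=0
r=172, s=0, t=1
q=1: r=27, s=1, t=-1   [199*(1) + 172*(-1) = 27]
q=6: r=10, s=-6, t=7   [199*(-6) + 172*(7) = 10]
q=2: r=7, s=13, t=-15   [199*(13) + 172*(-15) = 7]
q=1: r=3, s=-19, t=22   [199*(-19) + 172*(22) = 3]
q=2: r=1, s=51, t=-59   [199*(51) + 172*(-59) = 1]
q=3: r=0, s=-172, t=199   [199*(-172) + 172*(199) = 0]
GCD = 1 with t = -59, so 172*(-59) ≡ 1 (mod 199)
Inverse = -59 mod 199 = 140
Check: 172 * 140 = 24080 ≡ 1 (mod 199)

172^(-1) ≡ 140 (mod 199)


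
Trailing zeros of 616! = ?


floor(616/5) = 123
floor(616/25) = 24
floor(616/125) = 4
Total = 151

151 trailing zeros


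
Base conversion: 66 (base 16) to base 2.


66 (base 16) = 102 (decimal)
102 (decimal) = 1100110 (base 2)


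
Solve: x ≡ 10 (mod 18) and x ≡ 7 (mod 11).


M = 18*11 = 198
M1 = M/18 = 11, M2 = M/11 = 18
M1^(-1) mod 18 = 5, M2^(-1) mod 11 = 8
x = 10*11*5 + 7*18*8 = 1558
1558 mod 198 = 172
Check: 172 mod 18 = 10 ✓, 172 mod 11 = 7 ✓

x ≡ 172 (mod 198)


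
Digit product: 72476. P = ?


7 × 2 × 4 × 7 × 6 = 2352


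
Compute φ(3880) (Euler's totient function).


3880 = 2^3 × 5 × 97
Prime factors: 2, 5, 97
φ(3880) = 3880 × (1-1/2) × (1-1/5) × (1-1/97)
= 3880 × 1/2 × 4/5 × 96/97 = 1536

φ(3880) = 1536


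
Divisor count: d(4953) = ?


4953 = 3^1 × 13^1 × 127^1
d(4953) = (1+1) × (1+1) × (1+1) = 8

8 divisors


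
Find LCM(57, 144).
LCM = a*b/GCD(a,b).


GCD(57, 144) = 3
LCM = 57*144/3 = 8208/3 = 2736

LCM = 2736


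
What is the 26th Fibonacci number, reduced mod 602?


F(k) mod 602 for k=1..26:
1, 1, 2, 3, 5, 8, 13, 21, 34, 55, 89, 144, 233, 377, 8, 385, 393, 176, 569, 143, 110, 253, 363, 14, 377, 391
F(26) mod 602 = 391


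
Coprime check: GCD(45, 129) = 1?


Euclidean algorithm:
129 = 2 * 45 + 39
45 = 1 * 39 + 6
39 = 6 * 6 + 3
6 = 2 * 3 + 0
GCD(45, 129) = 3

No, not coprime (GCD = 3)


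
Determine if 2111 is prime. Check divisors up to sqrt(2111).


Check divisors up to sqrt(2111) = 45.9456
No divisors found.
2111 is prime.

Yes, 2111 is prime


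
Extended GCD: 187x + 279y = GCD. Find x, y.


Tabular extended Euclidean (each row: r = 187*s + 279*t):
r=187, s=1, t=0
r=279, s=0, t=1
q=0: r=187, s=1, t=0   [187*(1) + 279*(0) = 187]
q=1: r=92, s=-1, t=1   [187*(-1) + 279*(1) = 92]
q=2: r=3, s=3, t=-2   [187*(3) + 279*(-2) = 3]
q=30: r=2, s=-91, t=61   [187*(-91) + 279*(61) = 2]
q=1: r=1, s=94, t=-63   [187*(94) + 279*(-63) = 1]
q=2: r=0, s=-279, t=187   [187*(-279) + 279*(187) = 0]
GCD = 1; from the row with r=1: x=94, y=-63
Check: 187*(94) + 279*(-63) = 17578 - 17577 = 1

GCD = 1, x = 94, y = -63


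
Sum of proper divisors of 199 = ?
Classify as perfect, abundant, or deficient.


Proper divisors: 1
Sum = 1 = 1
1 < 199 → deficient

s(199) = 1 (deficient)


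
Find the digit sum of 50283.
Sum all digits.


5 + 0 + 2 + 8 + 3 = 18


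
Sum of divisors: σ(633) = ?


Divisors of 633: 1, 3, 211, 633
Sum = 1 + 3 + 211 + 633 = 848

σ(633) = 848


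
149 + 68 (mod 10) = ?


149 + 68 = 217
217 mod 10 = 7


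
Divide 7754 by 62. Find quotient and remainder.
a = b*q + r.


7754 = 62 * 125 + 4
Check: 7750 + 4 = 7754

q = 125, r = 4


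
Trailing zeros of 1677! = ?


floor(1677/5) = 335
floor(1677/25) = 67
floor(1677/125) = 13
floor(1677/625) = 2
Total = 417

417 trailing zeros


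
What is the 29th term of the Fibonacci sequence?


Sequence: 1, 1, 2, 3, 5, 8, 13, 21, 34, 55, 89, 144, 233, 377, 610, 987, 1597, 2584, 4181, 6765, 10946, 17711, 28657, 46368, 75025, 121393, 196418, 317811, 514229
F(29) = 514229


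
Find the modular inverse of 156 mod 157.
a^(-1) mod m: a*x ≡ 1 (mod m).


Use the extended Euclidean algorithm on (157, 156); each row r = 157*s + 156*t:
r=157, s=1, t=0
r=156, s=0, t=1
q=1: r=1, s=1, t=-1   [157*(1) + 156*(-1) = 1]
q=156: r=0, s=-156, t=157   [157*(-156) + 156*(157) = 0]
GCD = 1 with t = -1, so 156*(-1) ≡ 1 (mod 157)
Inverse = -1 mod 157 = 156
Check: 156 * 156 = 24336 ≡ 1 (mod 157)

156^(-1) ≡ 156 (mod 157)


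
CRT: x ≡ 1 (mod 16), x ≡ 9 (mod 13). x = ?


M = 16*13 = 208
M1 = M/16 = 13, M2 = M/13 = 16
M1^(-1) mod 16 = 5, M2^(-1) mod 13 = 9
x = 1*13*5 + 9*16*9 = 1361
1361 mod 208 = 113
Check: 113 mod 16 = 1 ✓, 113 mod 13 = 9 ✓

x ≡ 113 (mod 208)


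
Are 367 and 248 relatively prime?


Euclidean algorithm:
367 = 1 * 248 + 119
248 = 2 * 119 + 10
119 = 11 * 10 + 9
10 = 1 * 9 + 1
9 = 9 * 1 + 0
GCD(367, 248) = 1

Yes, coprime (GCD = 1)


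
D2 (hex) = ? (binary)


D2 (base 16) = 210 (decimal)
210 (decimal) = 11010010 (base 2)


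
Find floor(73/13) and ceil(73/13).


73/13 = 5.6154
floor = 5
ceil = 6

floor = 5, ceil = 6


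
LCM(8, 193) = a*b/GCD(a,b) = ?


GCD(8, 193) = 1
LCM = 8*193/1 = 1544/1 = 1544

LCM = 1544


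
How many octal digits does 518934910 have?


518934910 in base 8 = 3673450576
Number of digits = 10

10 digits (base 8)


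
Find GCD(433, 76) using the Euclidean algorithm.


433 = 5 * 76 + 53
76 = 1 * 53 + 23
53 = 2 * 23 + 7
23 = 3 * 7 + 2
7 = 3 * 2 + 1
2 = 2 * 1 + 0
GCD = 1


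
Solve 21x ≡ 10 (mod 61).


GCD(21, 61) = 1, unique solution
a^(-1) mod 61 = 32
x = 32 * 10 mod 61 = 15

x ≡ 15 (mod 61)


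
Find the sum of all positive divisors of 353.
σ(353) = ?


Divisors of 353: 1, 353
Sum = 1 + 353 = 354

σ(353) = 354


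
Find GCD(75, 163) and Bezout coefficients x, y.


Tabular extended Euclidean (each row: r = 75*s + 163*t):
r=75, s=1, t=0
r=163, s=0, t=1
q=0: r=75, s=1, t=0   [75*(1) + 163*(0) = 75]
q=2: r=13, s=-2, t=1   [75*(-2) + 163*(1) = 13]
q=5: r=10, s=11, t=-5   [75*(11) + 163*(-5) = 10]
q=1: r=3, s=-13, t=6   [75*(-13) + 163*(6) = 3]
q=3: r=1, s=50, t=-23   [75*(50) + 163*(-23) = 1]
q=3: r=0, s=-163, t=75   [75*(-163) + 163*(75) = 0]
GCD = 1; from the row with r=1: x=50, y=-23
Check: 75*(50) + 163*(-23) = 3750 - 3749 = 1

GCD = 1, x = 50, y = -23


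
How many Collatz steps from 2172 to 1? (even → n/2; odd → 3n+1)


2172 → 1086 → 543 → 1630 → 815 → 2446 → 1223 → 3670 → 1835 → 5506 → 2753 → 8260 → 4130 → 2065 → 6196 → 3098 → 1549 → 4648 → 2324 → 1162 → 581 → 1744 → 872 → 436 → 218 → 109 → 328 → 164 → 82 → 41 → 124 → 62 → 31 → 94 → 47 → 142 → 71 → 214 → 107 → 322 → 161 → 484 → 242 → 121 → 364 → 182 → 91 → 274 → 137 → 412 → 206 → 103 → 310 → 155 → 466 → 233 → 700 → 350 → 175 → 526 → 263 → 790 → 395 → 1186 → 593 → 1780 → 890 → 445 → 1336 → 668 → 334 → 167 → 502 → 251 → 754 → 377 → 1132 → 566 → 283 → 850 → 425 → 1276 → 638 → 319 → 958 → 479 → 1438 → 719 → 2158 → 1079 → 3238 → 1619 → 4858 → 2429 → 7288 → 3644 → 1822 → 911 → 2734 → 1367 → 4102 → 2051 → 6154 → 3077 → 9232 → 4616 → 2308 → 1154 → 577 → 1732 → 866 → 433 → 1300 → 650 → 325 → 976 → 488 → 244 → 122 → 61 → 184 → 92 → 46 → 23 → 70 → 35 → 106 → 53 → 160 → 80 → 40 → 20 → 10 → 5 → 16 → 8 → 4 → 2 → 1
Total steps = 138

138 steps


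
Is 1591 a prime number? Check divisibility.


1591 / 37 = 43 (exact division)
1591 is NOT prime.

No, 1591 is not prime


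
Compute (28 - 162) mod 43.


28 - 162 = -134
-134 mod 43 = 38


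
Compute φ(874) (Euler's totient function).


874 = 2 × 19 × 23
Prime factors: 2, 19, 23
φ(874) = 874 × (1-1/2) × (1-1/19) × (1-1/23)
= 874 × 1/2 × 18/19 × 22/23 = 396

φ(874) = 396


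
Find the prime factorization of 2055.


2055 / 3 = 685
685 / 5 = 137
137 / 137 = 1
2055 = 3 × 5 × 137


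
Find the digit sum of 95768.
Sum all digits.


9 + 5 + 7 + 6 + 8 = 35


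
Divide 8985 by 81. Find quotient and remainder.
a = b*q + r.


8985 = 81 * 110 + 75
Check: 8910 + 75 = 8985

q = 110, r = 75


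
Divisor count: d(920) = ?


920 = 2^3 × 5^1 × 23^1
d(920) = (3+1) × (1+1) × (1+1) = 16

16 divisors


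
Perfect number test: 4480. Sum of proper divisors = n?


Proper divisors of 4480: 1, 2, 4, 5, 7, 8, 10, 14, 16, 20, 28, 32, 35, 40, 56, 64, 70, 80, 112, 128, 140, 160, 224, 280, 320, 448, 560, 640, 896, 1120, 2240
Sum = 1 + 2 + 4 + 5 + 7 + 8 + 10 + 14 + 16 + 20 + 28 + 32 + 35 + 40 + 56 + 64 + 70 + 80 + 112 + 128 + 140 + 160 + 224 + 280 + 320 + 448 + 560 + 640 + 896 + 1120 + 2240 = 7760

No, 4480 is not perfect (7760 ≠ 4480)


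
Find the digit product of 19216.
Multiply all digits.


1 × 9 × 2 × 1 × 6 = 108


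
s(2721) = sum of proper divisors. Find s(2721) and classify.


Proper divisors: 1, 3, 907
Sum = 1 + 3 + 907 = 911
911 < 2721 → deficient

s(2721) = 911 (deficient)


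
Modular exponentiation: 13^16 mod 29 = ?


13^1 mod 29 = 13
13^2 mod 29 = 24
13^3 mod 29 = 22
13^4 mod 29 = 25
13^5 mod 29 = 6
13^6 mod 29 = 20
13^7 mod 29 = 28
13^8 mod 29 = 16
13^9 mod 29 = 5
13^10 mod 29 = 7
13^11 mod 29 = 4
13^12 mod 29 = 23
13^13 mod 29 = 9
13^14 mod 29 = 1
13^15 mod 29 = 13
13^16 mod 29 = 24


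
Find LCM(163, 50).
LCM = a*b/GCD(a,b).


GCD(163, 50) = 1
LCM = 163*50/1 = 8150/1 = 8150

LCM = 8150


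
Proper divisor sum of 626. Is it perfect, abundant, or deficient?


Proper divisors: 1, 2, 313
Sum = 1 + 2 + 313 = 316
316 < 626 → deficient

s(626) = 316 (deficient)


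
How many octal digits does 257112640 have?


257112640 in base 8 = 1724635100
Number of digits = 10

10 digits (base 8)


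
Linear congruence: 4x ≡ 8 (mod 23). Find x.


GCD(4, 23) = 1, unique solution
a^(-1) mod 23 = 6
x = 6 * 8 mod 23 = 2

x ≡ 2 (mod 23)


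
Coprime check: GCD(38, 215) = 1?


Euclidean algorithm:
215 = 5 * 38 + 25
38 = 1 * 25 + 13
25 = 1 * 13 + 12
13 = 1 * 12 + 1
12 = 12 * 1 + 0
GCD(38, 215) = 1

Yes, coprime (GCD = 1)


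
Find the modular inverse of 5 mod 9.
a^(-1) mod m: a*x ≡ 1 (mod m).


Use the extended Euclidean algorithm on (9, 5); each row r = 9*s + 5*t:
r=9, s=1, t=0
r=5, s=0, t=1
q=1: r=4, s=1, t=-1   [9*(1) + 5*(-1) = 4]
q=1: r=1, s=-1, t=2   [9*(-1) + 5*(2) = 1]
q=4: r=0, s=5, t=-9   [9*(5) + 5*(-9) = 0]
GCD = 1 with t = 2, so 5*(2) ≡ 1 (mod 9)
Inverse = 2 mod 9 = 2
Check: 5 * 2 = 10 ≡ 1 (mod 9)

5^(-1) ≡ 2 (mod 9)


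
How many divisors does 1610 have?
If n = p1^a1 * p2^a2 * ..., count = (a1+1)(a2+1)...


1610 = 2^1 × 5^1 × 7^1 × 23^1
d(1610) = (1+1) × (1+1) × (1+1) × (1+1) = 16

16 divisors


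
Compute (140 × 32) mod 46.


140 × 32 = 4480
4480 mod 46 = 18


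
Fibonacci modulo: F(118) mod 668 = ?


F(k) mod 668 for k=1..118:
1, 1, 2, 3, 5, 8, 13, 21, 34, 55, 89, 144, 233, 377, 610, 319, 261, 580, 173, 85, 258, 343, 601, 276, 209, 485, 26, 511, 537, 380, 249, 629, 210, 171, 381, 552, 265, 149, 414, 563, 309, 204, 513, 49, 562, 611, 505, 448, 285, 65, 350, 415, 97, 512, 609, 453, 394, 179, 573, 84, 657, 73, 62, 135, 197, 332, 529, 193, 54, 247, 301, 548, 181, 61, 242, 303, 545, 180, 57, 237, 294, 531, 157, 20, 177, 197, 374, 571, 277, 180, 457, 637, 426, 395, 153, 548, 33, 581, 614, 527, 473, 332, 137, 469, 606, 407, 345, 84, 429, 513, 274, 119, 393, 512, 237, 81, 318, 399
F(118) mod 668 = 399


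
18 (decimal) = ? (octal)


18 (base 10) = 18 (decimal)
18 (decimal) = 22 (base 8)


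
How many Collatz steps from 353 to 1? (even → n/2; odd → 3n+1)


353 → 1060 → 530 → 265 → 796 → 398 → 199 → 598 → 299 → 898 → 449 → 1348 → 674 → 337 → 1012 → 506 → 253 → 760 → 380 → 190 → 95 → 286 → 143 → 430 → 215 → 646 → 323 → 970 → 485 → 1456 → 728 → 364 → 182 → 91 → 274 → 137 → 412 → 206 → 103 → 310 → 155 → 466 → 233 → 700 → 350 → 175 → 526 → 263 → 790 → 395 → 1186 → 593 → 1780 → 890 → 445 → 1336 → 668 → 334 → 167 → 502 → 251 → 754 → 377 → 1132 → 566 → 283 → 850 → 425 → 1276 → 638 → 319 → 958 → 479 → 1438 → 719 → 2158 → 1079 → 3238 → 1619 → 4858 → 2429 → 7288 → 3644 → 1822 → 911 → 2734 → 1367 → 4102 → 2051 → 6154 → 3077 → 9232 → 4616 → 2308 → 1154 → 577 → 1732 → 866 → 433 → 1300 → 650 → 325 → 976 → 488 → 244 → 122 → 61 → 184 → 92 → 46 → 23 → 70 → 35 → 106 → 53 → 160 → 80 → 40 → 20 → 10 → 5 → 16 → 8 → 4 → 2 → 1
Total steps = 125

125 steps


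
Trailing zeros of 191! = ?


floor(191/5) = 38
floor(191/25) = 7
floor(191/125) = 1
Total = 46

46 trailing zeros


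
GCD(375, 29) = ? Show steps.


375 = 12 * 29 + 27
29 = 1 * 27 + 2
27 = 13 * 2 + 1
2 = 2 * 1 + 0
GCD = 1


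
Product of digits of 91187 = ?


9 × 1 × 1 × 8 × 7 = 504


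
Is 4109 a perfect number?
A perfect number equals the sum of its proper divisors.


Proper divisors of 4109: 1, 7, 587
Sum = 1 + 7 + 587 = 595

No, 4109 is not perfect (595 ≠ 4109)


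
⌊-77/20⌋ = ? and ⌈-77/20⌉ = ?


-77/20 = -3.8500
floor = -4
ceil = -3

floor = -4, ceil = -3


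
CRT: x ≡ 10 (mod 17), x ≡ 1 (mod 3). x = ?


M = 17*3 = 51
M1 = M/17 = 3, M2 = M/3 = 17
M1^(-1) mod 17 = 6, M2^(-1) mod 3 = 2
x = 10*3*6 + 1*17*2 = 214
214 mod 51 = 10
Check: 10 mod 17 = 10 ✓, 10 mod 3 = 1 ✓

x ≡ 10 (mod 51)


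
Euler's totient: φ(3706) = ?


3706 = 2 × 17 × 109
Prime factors: 2, 17, 109
φ(3706) = 3706 × (1-1/2) × (1-1/17) × (1-1/109)
= 3706 × 1/2 × 16/17 × 108/109 = 1728

φ(3706) = 1728


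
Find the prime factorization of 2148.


2148 / 2 = 1074
1074 / 2 = 537
537 / 3 = 179
179 / 179 = 1
2148 = 2^2 × 3 × 179


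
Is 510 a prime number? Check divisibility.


510 / 2 = 255 (exact division)
510 is NOT prime.

No, 510 is not prime


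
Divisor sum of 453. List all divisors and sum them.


Divisors of 453: 1, 3, 151, 453
Sum = 1 + 3 + 151 + 453 = 608

σ(453) = 608


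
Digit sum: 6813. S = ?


6 + 8 + 1 + 3 = 18


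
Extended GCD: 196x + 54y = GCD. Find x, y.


Tabular extended Euclidean (each row: r = 196*s + 54*t):
r=196, s=1, t=0
r=54, s=0, t=1
q=3: r=34, s=1, t=-3   [196*(1) + 54*(-3) = 34]
q=1: r=20, s=-1, t=4   [196*(-1) + 54*(4) = 20]
q=1: r=14, s=2, t=-7   [196*(2) + 54*(-7) = 14]
q=1: r=6, s=-3, t=11   [196*(-3) + 54*(11) = 6]
q=2: r=2, s=8, t=-29   [196*(8) + 54*(-29) = 2]
q=3: r=0, s=-27, t=98   [196*(-27) + 54*(98) = 0]
GCD = 2; from the row with r=2: x=8, y=-29
Check: 196*(8) + 54*(-29) = 1568 - 1566 = 2

GCD = 2, x = 8, y = -29


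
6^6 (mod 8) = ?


6^1 mod 8 = 6
6^2 mod 8 = 4
6^3 mod 8 = 0
6^4 mod 8 = 0
6^5 mod 8 = 0
6^6 mod 8 = 0


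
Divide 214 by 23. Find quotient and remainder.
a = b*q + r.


214 = 23 * 9 + 7
Check: 207 + 7 = 214

q = 9, r = 7


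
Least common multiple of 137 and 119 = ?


GCD(137, 119) = 1
LCM = 137*119/1 = 16303/1 = 16303

LCM = 16303


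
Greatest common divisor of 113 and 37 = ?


113 = 3 * 37 + 2
37 = 18 * 2 + 1
2 = 2 * 1 + 0
GCD = 1


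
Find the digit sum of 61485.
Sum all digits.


6 + 1 + 4 + 8 + 5 = 24


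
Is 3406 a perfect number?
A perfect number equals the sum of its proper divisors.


Proper divisors of 3406: 1, 2, 13, 26, 131, 262, 1703
Sum = 1 + 2 + 13 + 26 + 131 + 262 + 1703 = 2138

No, 3406 is not perfect (2138 ≠ 3406)


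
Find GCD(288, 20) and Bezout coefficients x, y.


Tabular extended Euclidean (each row: r = 288*s + 20*t):
r=288, s=1, t=0
r=20, s=0, t=1
q=14: r=8, s=1, t=-14   [288*(1) + 20*(-14) = 8]
q=2: r=4, s=-2, t=29   [288*(-2) + 20*(29) = 4]
q=2: r=0, s=5, t=-72   [288*(5) + 20*(-72) = 0]
GCD = 4; from the row with r=4: x=-2, y=29
Check: 288*(-2) + 20*(29) = -576 + 580 = 4

GCD = 4, x = -2, y = 29


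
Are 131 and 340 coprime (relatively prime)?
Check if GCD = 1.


Euclidean algorithm:
340 = 2 * 131 + 78
131 = 1 * 78 + 53
78 = 1 * 53 + 25
53 = 2 * 25 + 3
25 = 8 * 3 + 1
3 = 3 * 1 + 0
GCD(131, 340) = 1

Yes, coprime (GCD = 1)


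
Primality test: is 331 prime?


Check divisors up to sqrt(331) = 18.1934
No divisors found.
331 is prime.

Yes, 331 is prime


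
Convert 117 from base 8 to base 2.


117 (base 8) = 79 (decimal)
79 (decimal) = 1001111 (base 2)


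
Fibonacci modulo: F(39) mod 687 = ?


F(k) mod 687 for k=1..39:
1, 1, 2, 3, 5, 8, 13, 21, 34, 55, 89, 144, 233, 377, 610, 300, 223, 523, 59, 582, 641, 536, 490, 339, 142, 481, 623, 417, 353, 83, 436, 519, 268, 100, 368, 468, 149, 617, 79
F(39) mod 687 = 79


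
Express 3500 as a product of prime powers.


3500 / 2 = 1750
1750 / 2 = 875
875 / 5 = 175
175 / 5 = 35
35 / 5 = 7
7 / 7 = 1
3500 = 2^2 × 5^3 × 7


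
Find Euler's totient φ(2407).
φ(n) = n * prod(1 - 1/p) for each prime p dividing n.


2407 = 29 × 83
Prime factors: 29, 83
φ(2407) = 2407 × (1-1/29) × (1-1/83)
= 2407 × 28/29 × 82/83 = 2296

φ(2407) = 2296


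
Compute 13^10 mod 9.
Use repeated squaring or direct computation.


13^1 mod 9 = 4
13^2 mod 9 = 7
13^3 mod 9 = 1
13^4 mod 9 = 4
13^5 mod 9 = 7
13^6 mod 9 = 1
13^7 mod 9 = 4
13^8 mod 9 = 7
13^9 mod 9 = 1
13^10 mod 9 = 4


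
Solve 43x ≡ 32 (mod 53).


GCD(43, 53) = 1, unique solution
a^(-1) mod 53 = 37
x = 37 * 32 mod 53 = 18

x ≡ 18 (mod 53)


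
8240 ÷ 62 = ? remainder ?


8240 = 62 * 132 + 56
Check: 8184 + 56 = 8240

q = 132, r = 56


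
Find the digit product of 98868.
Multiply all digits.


9 × 8 × 8 × 6 × 8 = 27648


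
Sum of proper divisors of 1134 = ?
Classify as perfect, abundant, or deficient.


Proper divisors: 1, 2, 3, 6, 7, 9, 14, 18, 21, 27, 42, 54, 63, 81, 126, 162, 189, 378, 567
Sum = 1 + 2 + 3 + 6 + 7 + 9 + 14 + 18 + 21 + 27 + 42 + 54 + 63 + 81 + 126 + 162 + 189 + 378 + 567 = 1770
1770 > 1134 → abundant

s(1134) = 1770 (abundant)


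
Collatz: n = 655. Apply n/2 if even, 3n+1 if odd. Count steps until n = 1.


655 → 1966 → 983 → 2950 → 1475 → 4426 → 2213 → 6640 → 3320 → 1660 → 830 → 415 → 1246 → 623 → 1870 → 935 → 2806 → 1403 → 4210 → 2105 → 6316 → 3158 → 1579 → 4738 → 2369 → 7108 → 3554 → 1777 → 5332 → 2666 → 1333 → 4000 → 2000 → 1000 → 500 → 250 → 125 → 376 → 188 → 94 → 47 → 142 → 71 → 214 → 107 → 322 → 161 → 484 → 242 → 121 → 364 → 182 → 91 → 274 → 137 → 412 → 206 → 103 → 310 → 155 → 466 → 233 → 700 → 350 → 175 → 526 → 263 → 790 → 395 → 1186 → 593 → 1780 → 890 → 445 → 1336 → 668 → 334 → 167 → 502 → 251 → 754 → 377 → 1132 → 566 → 283 → 850 → 425 → 1276 → 638 → 319 → 958 → 479 → 1438 → 719 → 2158 → 1079 → 3238 → 1619 → 4858 → 2429 → 7288 → 3644 → 1822 → 911 → 2734 → 1367 → 4102 → 2051 → 6154 → 3077 → 9232 → 4616 → 2308 → 1154 → 577 → 1732 → 866 → 433 → 1300 → 650 → 325 → 976 → 488 → 244 → 122 → 61 → 184 → 92 → 46 → 23 → 70 → 35 → 106 → 53 → 160 → 80 → 40 → 20 → 10 → 5 → 16 → 8 → 4 → 2 → 1
Total steps = 144

144 steps


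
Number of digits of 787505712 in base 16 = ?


787505712 in base 16 = 2EF06230
Number of digits = 8

8 digits (base 16)


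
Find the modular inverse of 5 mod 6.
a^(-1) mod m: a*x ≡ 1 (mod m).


Use the extended Euclidean algorithm on (6, 5); each row r = 6*s + 5*t:
r=6, s=1, t=0
r=5, s=0, t=1
q=1: r=1, s=1, t=-1   [6*(1) + 5*(-1) = 1]
q=5: r=0, s=-5, t=6   [6*(-5) + 5*(6) = 0]
GCD = 1 with t = -1, so 5*(-1) ≡ 1 (mod 6)
Inverse = -1 mod 6 = 5
Check: 5 * 5 = 25 ≡ 1 (mod 6)

5^(-1) ≡ 5 (mod 6)


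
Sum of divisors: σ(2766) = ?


Divisors of 2766: 1, 2, 3, 6, 461, 922, 1383, 2766
Sum = 1 + 2 + 3 + 6 + 461 + 922 + 1383 + 2766 = 5544

σ(2766) = 5544


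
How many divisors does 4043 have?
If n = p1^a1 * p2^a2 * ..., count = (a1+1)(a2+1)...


4043 = 13^1 × 311^1
d(4043) = (1+1) × (1+1) = 4

4 divisors


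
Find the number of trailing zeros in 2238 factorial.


floor(2238/5) = 447
floor(2238/25) = 89
floor(2238/125) = 17
floor(2238/625) = 3
Total = 556

556 trailing zeros


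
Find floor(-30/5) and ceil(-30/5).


-30/5 = -6.0000
floor = -6
ceil = -6

floor = -6, ceil = -6


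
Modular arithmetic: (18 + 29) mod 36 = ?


18 + 29 = 47
47 mod 36 = 11


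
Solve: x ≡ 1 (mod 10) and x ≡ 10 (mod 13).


M = 10*13 = 130
M1 = M/10 = 13, M2 = M/13 = 10
M1^(-1) mod 10 = 7, M2^(-1) mod 13 = 4
x = 1*13*7 + 10*10*4 = 491
491 mod 130 = 101
Check: 101 mod 10 = 1 ✓, 101 mod 13 = 10 ✓

x ≡ 101 (mod 130)


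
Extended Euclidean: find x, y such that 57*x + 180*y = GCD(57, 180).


Tabular extended Euclidean (each row: r = 57*s + 180*t):
r=57, s=1, t=0
r=180, s=0, t=1
q=0: r=57, s=1, t=0   [57*(1) + 180*(0) = 57]
q=3: r=9, s=-3, t=1   [57*(-3) + 180*(1) = 9]
q=6: r=3, s=19, t=-6   [57*(19) + 180*(-6) = 3]
q=3: r=0, s=-60, t=19   [57*(-60) + 180*(19) = 0]
GCD = 3; from the row with r=3: x=19, y=-6
Check: 57*(19) + 180*(-6) = 1083 - 1080 = 3

GCD = 3, x = 19, y = -6


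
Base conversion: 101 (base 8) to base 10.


101 (base 8) = 65 (decimal)
65 (decimal) = 65 (base 10)


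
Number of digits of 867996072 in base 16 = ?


867996072 in base 16 = 33BC91A8
Number of digits = 8

8 digits (base 16)


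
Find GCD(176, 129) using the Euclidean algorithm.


176 = 1 * 129 + 47
129 = 2 * 47 + 35
47 = 1 * 35 + 12
35 = 2 * 12 + 11
12 = 1 * 11 + 1
11 = 11 * 1 + 0
GCD = 1


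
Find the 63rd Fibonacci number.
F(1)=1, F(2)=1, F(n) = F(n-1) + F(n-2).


Sequence: 1, 1, 2, 3, 5, 8, 13, 21, 34, 55, 89, 144, 233, 377, 610, 987, 1597, 2584, 4181, 6765, 10946, 17711, 28657, 46368, 75025, 121393, 196418, 317811, 514229, 832040, 1346269, 2178309, 3524578, 5702887, 9227465, 14930352, 24157817, 39088169, 63245986, 102334155, 165580141, 267914296, 433494437, 701408733, 1134903170, 1836311903, 2971215073, 4807526976, 7778742049, 12586269025, 20365011074, 32951280099, 53316291173, 86267571272, 139583862445, 225851433717, 365435296162, 591286729879, 956722026041, 1548008755920, 2504730781961, 4052739537881, 6557470319842
F(63) = 6557470319842


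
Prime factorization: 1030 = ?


1030 / 2 = 515
515 / 5 = 103
103 / 103 = 1
1030 = 2 × 5 × 103


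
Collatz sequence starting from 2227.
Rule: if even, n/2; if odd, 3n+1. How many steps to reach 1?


2227 → 6682 → 3341 → 10024 → 5012 → 2506 → 1253 → 3760 → 1880 → 940 → 470 → 235 → 706 → 353 → 1060 → 530 → 265 → 796 → 398 → 199 → 598 → 299 → 898 → 449 → 1348 → 674 → 337 → 1012 → 506 → 253 → 760 → 380 → 190 → 95 → 286 → 143 → 430 → 215 → 646 → 323 → 970 → 485 → 1456 → 728 → 364 → 182 → 91 → 274 → 137 → 412 → 206 → 103 → 310 → 155 → 466 → 233 → 700 → 350 → 175 → 526 → 263 → 790 → 395 → 1186 → 593 → 1780 → 890 → 445 → 1336 → 668 → 334 → 167 → 502 → 251 → 754 → 377 → 1132 → 566 → 283 → 850 → 425 → 1276 → 638 → 319 → 958 → 479 → 1438 → 719 → 2158 → 1079 → 3238 → 1619 → 4858 → 2429 → 7288 → 3644 → 1822 → 911 → 2734 → 1367 → 4102 → 2051 → 6154 → 3077 → 9232 → 4616 → 2308 → 1154 → 577 → 1732 → 866 → 433 → 1300 → 650 → 325 → 976 → 488 → 244 → 122 → 61 → 184 → 92 → 46 → 23 → 70 → 35 → 106 → 53 → 160 → 80 → 40 → 20 → 10 → 5 → 16 → 8 → 4 → 2 → 1
Total steps = 138

138 steps


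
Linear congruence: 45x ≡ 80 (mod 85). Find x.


GCD(45, 85) = 5 divides 80
Divide: 9x ≡ 16 (mod 17)
x ≡ 15 (mod 17)
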